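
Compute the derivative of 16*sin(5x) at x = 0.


Apply the chain rule to differentiate 16*sin(5x):
d/dx [16*sin(5x)]
= 16 * cos(5x) * d/dx(5x)
= 16 * 5 * cos(5x)
= 80 * cos(5x)
Evaluate at x = 0:
= 80 * cos(0)
= 80 * 1
= 80

80


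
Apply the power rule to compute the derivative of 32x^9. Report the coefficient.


We apply the power rule: d/dx [ax^n] = a*n * x^(n-1)
d/dx [32x^9]
= 32 * 9 * x^(9-1)
= 288x^8
The coefficient is 288

288


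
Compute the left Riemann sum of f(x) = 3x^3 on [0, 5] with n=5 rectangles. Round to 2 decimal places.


Left Riemann sum uses left endpoints of each subinterval.
Interval: [0, 5], n = 5
dx = (5 - 0) / 5 = 1
Left endpoints: [0, 1, 2, 3, 4]
f values: [0, 3, 24, 81, 192]
Sum = dx * (sum of f values)
= 1 * 300
= 300 = 300.00

300.00


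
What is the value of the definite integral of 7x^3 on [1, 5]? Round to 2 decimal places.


Find the antiderivative of 7x^3:
F(x) = 7/4 * x^4
Apply the Fundamental Theorem of Calculus:
F(5) - F(1)
= 7/4 * 5^4 - 7/4 * 1^4
= 7/4 * (625 - 1)
= 7/4 * 624
= 1092 = 1092.00

1092.00


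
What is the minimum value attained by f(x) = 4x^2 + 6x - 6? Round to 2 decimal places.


For a quadratic f(x) = ax^2 + bx + c with a > 0, the minimum is at the vertex.
Vertex x-coordinate: x = -b/(2a)
x = -(6) / (2 * 4)
x = -6/8 = -3/4
Substitute back to find the minimum value:
f(-3/4) = 4 * (-3/4)^2 + 6 * (-3/4) - 6
= 9/4 - 9/2 - 6
= -33/4 = -8.25

-8.25


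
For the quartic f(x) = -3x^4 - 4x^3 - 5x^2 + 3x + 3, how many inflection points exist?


Inflection points occur where f''(x) = 0 and concavity changes.
f(x) = -3x^4 - 4x^3 - 5x^2 + 3x + 3
f'(x) = -12x^3 - 12x^2 - 10x + 3
f''(x) = -36x^2 - 24x - 10
This is a quadratic in x. Use the discriminant to count real roots.
Discriminant = (-24)^2 - 4 * (-36) * (-10)
= 576 - 1440
= -864
Since discriminant < 0, f''(x) = 0 has no real solutions.
Number of inflection points: 0

0


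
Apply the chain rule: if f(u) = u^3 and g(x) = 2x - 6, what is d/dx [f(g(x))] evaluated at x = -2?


Using the chain rule: (f(g(x)))' = f'(g(x)) * g'(x)
First, find g(-2):
g(-2) = 2 * (-2) - 6 = -10
Next, f'(u) = 3u^2
And g'(x) = 2
So f'(g(-2)) * g'(-2)
= 3 * (-10)^2 * 2
= 3 * 100 * 2
= 600

600


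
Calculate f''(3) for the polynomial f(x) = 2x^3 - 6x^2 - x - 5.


First derivative:
f'(x) = 6x^2 - 12x - 1
Second derivative:
f''(x) = 12x - 12
Substitute x = 3:
f''(3) = 12 * 3 - 12
= 36 - 12
= 24

24


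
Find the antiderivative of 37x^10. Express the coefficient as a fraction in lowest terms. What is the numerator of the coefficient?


Apply the power rule for integration:
integral of ax^n dx = a/(n+1) * x^(n+1) + C
integral of 37x^10 dx
= 37/11 * x^11 + C
The coefficient in lowest terms is 37/11, and its numerator is 37

37


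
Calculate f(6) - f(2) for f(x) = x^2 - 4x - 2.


Net change = f(b) - f(a)
f(x) = x^2 - 4x - 2
Compute f(6):
f(6) = 1 * 6^2 - 4 * 6 - 2
= 36 - 24 - 2
= 10
Compute f(2):
f(2) = 1 * 2^2 - 4 * 2 - 2
= 4 - 8 - 2
= -6
Net change = 10 - (-6) = 16

16


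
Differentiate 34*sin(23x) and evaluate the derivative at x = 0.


Apply the chain rule to differentiate 34*sin(23x):
d/dx [34*sin(23x)]
= 34 * cos(23x) * d/dx(23x)
= 34 * 23 * cos(23x)
= 782 * cos(23x)
Evaluate at x = 0:
= 782 * cos(0)
= 782 * 1
= 782

782


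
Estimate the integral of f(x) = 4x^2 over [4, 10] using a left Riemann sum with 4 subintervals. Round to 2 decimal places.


Left Riemann sum uses left endpoints of each subinterval.
Interval: [4, 10], n = 4
dx = (10 - 4) / 4 = 3/2
Left endpoints: [4, 11/2, 7, 17/2]
f values: [64, 121, 196, 289]
Sum = dx * (sum of f values)
= 3/2 * 670
= 1005 = 1005.00

1005.00


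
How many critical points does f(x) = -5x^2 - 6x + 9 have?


Find where f'(x) = 0:
f'(x) = -10x - 6
Set f'(x) = 0:
-10x - 6 = 0
x = 6 / (-10) = -3/5
This is a linear equation in x, so there is exactly one solution.
Number of critical points: 1

1


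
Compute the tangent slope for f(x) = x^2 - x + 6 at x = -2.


The slope of the tangent line equals f'(x) at the point.
f(x) = x^2 - x + 6
f'(x) = 2x - 1
At x = -2:
f'(-2) = 2 * (-2) - 1
= -4 - 1
= -5

-5


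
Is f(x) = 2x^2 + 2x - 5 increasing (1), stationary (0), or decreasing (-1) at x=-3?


Compute f'(x) to determine behavior:
f'(x) = 4x + 2
f'(-3) = 4 * (-3) + 2
= -12 + 2
= -10
Since f'(-3) < 0, the function is decreasing (-1)

-1


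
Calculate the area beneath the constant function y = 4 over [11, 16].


The area under a constant function y = 4 is a rectangle.
Width = 16 - 11 = 5
Height = 4
Area = width * height
= 5 * 4
= 20

20


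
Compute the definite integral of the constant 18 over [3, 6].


The integral of a constant k over [a, b] equals k * (b - a).
integral from 3 to 6 of 18 dx
= 18 * (6 - 3)
= 18 * 3
= 54

54


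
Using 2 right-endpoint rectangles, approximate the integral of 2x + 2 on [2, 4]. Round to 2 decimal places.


Right Riemann sum uses right endpoints of each subinterval.
Interval: [2, 4], n = 2
dx = (4 - 2) / 2 = 1
Right endpoints: [3, 4]
f values: [8, 10]
Sum = dx * (sum of f values)
= 1 * 18
= 18 = 18.00

18.00


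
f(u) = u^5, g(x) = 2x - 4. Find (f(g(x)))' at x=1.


Using the chain rule: (f(g(x)))' = f'(g(x)) * g'(x)
First, find g(1):
g(1) = 2 * 1 - 4 = -2
Next, f'(u) = 5u^4
And g'(x) = 2
So f'(g(1)) * g'(1)
= 5 * (-2)^4 * 2
= 5 * 16 * 2
= 160

160


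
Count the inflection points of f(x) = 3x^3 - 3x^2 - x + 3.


Inflection points occur where f''(x) = 0 and concavity changes.
f(x) = 3x^3 - 3x^2 - x + 3
f'(x) = 9x^2 - 6x - 1
f''(x) = 18x - 6
Set f''(x) = 0:
18x - 6 = 0
x = 6 / 18 = 1/3
Since f''(x) is linear (degree 1), it changes sign at this point.
Therefore there is exactly 1 inflection point.

1


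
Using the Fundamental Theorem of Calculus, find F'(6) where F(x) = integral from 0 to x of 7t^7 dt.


By the Fundamental Theorem of Calculus (Part 1):
If F(x) = integral from 0 to x of f(t) dt, then F'(x) = f(x)
Here f(t) = 7t^7
So F'(x) = 7x^7
Evaluate at x = 6:
F'(6) = 7 * 6^7
= 7 * 279936
= 1959552

1959552


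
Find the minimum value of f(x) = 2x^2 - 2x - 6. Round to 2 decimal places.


For a quadratic f(x) = ax^2 + bx + c with a > 0, the minimum is at the vertex.
Vertex x-coordinate: x = -b/(2a)
x = -(-2) / (2 * 2)
x = 2/4 = 1/2
Substitute back to find the minimum value:
f(1/2) = 2 * (1/2)^2 - 2 * (1/2) - 6
= 1/2 - 1 - 6
= -13/2 = -6.50

-6.50


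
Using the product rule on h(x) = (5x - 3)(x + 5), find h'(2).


Let u(x) = 5x - 3 and v(x) = x + 5
u'(x) = 5
v'(x) = 1
Product rule: h'(x) = u'(x)*v(x) + u(x)*v'(x)
= 5 * (x + 5) + (5x - 3) * 1
At x = 2:
u(2) = 5 * 2 - 3 = 7
v(2) = 1 * 2 + 5 = 7
h'(2) = 5 * 7 + 7 * 1
= 35 + 7
= 42

42


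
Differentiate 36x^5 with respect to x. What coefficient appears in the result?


We apply the power rule: d/dx [ax^n] = a*n * x^(n-1)
d/dx [36x^5]
= 36 * 5 * x^(5-1)
= 180x^4
The coefficient is 180

180


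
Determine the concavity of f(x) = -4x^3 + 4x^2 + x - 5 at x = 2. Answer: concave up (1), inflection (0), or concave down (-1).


Concavity is determined by the sign of f''(x).
f(x) = -4x^3 + 4x^2 + x - 5
f'(x) = -12x^2 + 8x + 1
f''(x) = -24x + 8
f''(2) = -24 * 2 + 8
= -48 + 8
= -40
Since f''(2) < 0, the function is concave down (-1)

-1


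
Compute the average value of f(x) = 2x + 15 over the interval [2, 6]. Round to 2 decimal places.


Average value = 1/(b-a) * integral from a to b of f(x) dx
First compute the integral of 2x + 15:
F(x) = x^2 + 15x
F(6) = 1 * 36 + 15 * 6 = 126
F(2) = 1 * 4 + 15 * 2 = 34
Integral = 126 - 34 = 92
Average = 92 / (6 - 2) = 92 / 4
= 23 = 23.00

23.00


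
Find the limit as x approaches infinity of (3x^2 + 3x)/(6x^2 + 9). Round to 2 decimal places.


For limits at infinity with equal-degree polynomials,
we compare leading coefficients.
Numerator leading term: 3x^2
Denominator leading term: 6x^2
Divide both by x^2:
lim = (3 + 3/x) / (6 + 9/x^2)
As x -> infinity, the 1/x and 1/x^2 terms vanish:
= 3/6 = 1/2 = 0.50

0.50


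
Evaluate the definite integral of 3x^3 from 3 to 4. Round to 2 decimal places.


Find the antiderivative of 3x^3:
F(x) = 3/4 * x^4
Apply the Fundamental Theorem of Calculus:
F(4) - F(3)
= 3/4 * 4^4 - 3/4 * 3^4
= 3/4 * (256 - 81)
= 3/4 * 175
= 525/4 = 131.25

131.25


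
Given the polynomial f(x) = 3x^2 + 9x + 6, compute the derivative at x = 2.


Differentiate term by term using power and sum rules:
f(x) = 3x^2 + 9x + 6
f'(x) = 6x + 9
Substitute x = 2:
f'(2) = 6 * 2 + 9
= 12 + 9
= 21

21


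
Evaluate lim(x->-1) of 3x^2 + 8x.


Since polynomials are continuous, we use direct substitution.
lim(x->-1) of 3x^2 + 8x
= 3 * (-1)^2 + 8 * (-1) + 0
= 3 - 8 + 0
= -5

-5


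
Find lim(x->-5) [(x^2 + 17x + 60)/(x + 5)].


Direct substitution gives 0/0, so we factor the numerator.
Factor: (x^2 + 17x + 60) = (x + 5)(x + 12)
Cancel the common factor (x + 5):
(x^2 + 17x + 60)/(x + 5) = (x + 12)
Now substitute x = -5:
= (-5) - (-12) = 7

7


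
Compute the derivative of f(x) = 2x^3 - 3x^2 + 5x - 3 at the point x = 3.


Differentiate f(x) = 2x^3 - 3x^2 + 5x - 3 term by term:
f'(x) = 6x^2 - 6x + 5
Substitute x = 3:
f'(3) = 6 * 3^2 - 6 * 3 + 5
= 54 - 18 + 5
= 41

41


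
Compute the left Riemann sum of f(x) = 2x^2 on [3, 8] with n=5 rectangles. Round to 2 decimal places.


Left Riemann sum uses left endpoints of each subinterval.
Interval: [3, 8], n = 5
dx = (8 - 3) / 5 = 1
Left endpoints: [3, 4, 5, 6, 7]
f values: [18, 32, 50, 72, 98]
Sum = dx * (sum of f values)
= 1 * 270
= 270 = 270.00

270.00


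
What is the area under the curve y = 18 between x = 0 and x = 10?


The area under a constant function y = 18 is a rectangle.
Width = 10 - 0 = 10
Height = 18
Area = width * height
= 10 * 18
= 180

180


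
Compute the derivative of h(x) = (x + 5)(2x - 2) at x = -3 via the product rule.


Let u(x) = x + 5 and v(x) = 2x - 2
u'(x) = 1
v'(x) = 2
Product rule: h'(x) = u'(x)*v(x) + u(x)*v'(x)
= 1 * (2x - 2) + (x + 5) * 2
At x = -3:
u(-3) = 1 * (-3) + 5 = 2
v(-3) = 2 * (-3) - 2 = -8
h'(-3) = 1 * (-8) + 2 * 2
= -8 + 4
= -4

-4


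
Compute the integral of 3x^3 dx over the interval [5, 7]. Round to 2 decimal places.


Find the antiderivative of 3x^3:
F(x) = 3/4 * x^4
Apply the Fundamental Theorem of Calculus:
F(7) - F(5)
= 3/4 * 7^4 - 3/4 * 5^4
= 3/4 * (2401 - 625)
= 3/4 * 1776
= 1332 = 1332.00

1332.00


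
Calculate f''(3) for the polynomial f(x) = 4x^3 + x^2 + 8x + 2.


First derivative:
f'(x) = 12x^2 + 2x + 8
Second derivative:
f''(x) = 24x + 2
Substitute x = 3:
f''(3) = 24 * 3 + 2
= 72 + 2
= 74

74


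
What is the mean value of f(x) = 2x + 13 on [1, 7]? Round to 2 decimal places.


Average value = 1/(b-a) * integral from a to b of f(x) dx
First compute the integral of 2x + 13:
F(x) = x^2 + 13x
F(7) = 1 * 49 + 13 * 7 = 140
F(1) = 1 * 1 + 13 * 1 = 14
Integral = 140 - 14 = 126
Average = 126 / (7 - 1) = 126 / 6
= 21 = 21.00

21.00


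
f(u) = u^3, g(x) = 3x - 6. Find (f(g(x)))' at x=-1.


Using the chain rule: (f(g(x)))' = f'(g(x)) * g'(x)
First, find g(-1):
g(-1) = 3 * (-1) - 6 = -9
Next, f'(u) = 3u^2
And g'(x) = 3
So f'(g(-1)) * g'(-1)
= 3 * (-9)^2 * 3
= 3 * 81 * 3
= 729

729


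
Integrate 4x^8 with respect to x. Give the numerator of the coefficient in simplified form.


Apply the power rule for integration:
integral of ax^n dx = a/(n+1) * x^(n+1) + C
integral of 4x^8 dx
= 4/9 * x^9 + C
The coefficient in lowest terms is 4/9, and its numerator is 4

4


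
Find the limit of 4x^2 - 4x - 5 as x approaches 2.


Since polynomials are continuous, we use direct substitution.
lim(x->2) of 4x^2 - 4x - 5
= 4 * 2^2 - 4 * 2 - 5
= 16 - 8 - 5
= 3

3


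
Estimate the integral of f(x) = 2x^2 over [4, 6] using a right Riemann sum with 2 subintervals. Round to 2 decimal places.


Right Riemann sum uses right endpoints of each subinterval.
Interval: [4, 6], n = 2
dx = (6 - 4) / 2 = 1
Right endpoints: [5, 6]
f values: [50, 72]
Sum = dx * (sum of f values)
= 1 * 122
= 122 = 122.00

122.00


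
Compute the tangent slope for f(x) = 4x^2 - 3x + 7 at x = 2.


The slope of the tangent line equals f'(x) at the point.
f(x) = 4x^2 - 3x + 7
f'(x) = 8x - 3
At x = 2:
f'(2) = 8 * 2 - 3
= 16 - 3
= 13

13


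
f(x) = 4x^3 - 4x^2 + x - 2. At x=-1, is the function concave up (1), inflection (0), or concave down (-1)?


Concavity is determined by the sign of f''(x).
f(x) = 4x^3 - 4x^2 + x - 2
f'(x) = 12x^2 - 8x + 1
f''(x) = 24x - 8
f''(-1) = 24 * (-1) - 8
= -24 - 8
= -32
Since f''(-1) < 0, the function is concave down (-1)

-1


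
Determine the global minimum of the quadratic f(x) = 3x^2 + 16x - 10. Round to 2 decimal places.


For a quadratic f(x) = ax^2 + bx + c with a > 0, the minimum is at the vertex.
Vertex x-coordinate: x = -b/(2a)
x = -(16) / (2 * 3)
x = -16/6 = -8/3
Substitute back to find the minimum value:
f(-8/3) = 3 * (-8/3)^2 + 16 * (-8/3) - 10
= 64/3 - 128/3 - 10
= -94/3 ≈ -31.33

-31.33


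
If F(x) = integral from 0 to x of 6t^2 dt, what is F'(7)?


By the Fundamental Theorem of Calculus (Part 1):
If F(x) = integral from 0 to x of f(t) dt, then F'(x) = f(x)
Here f(t) = 6t^2
So F'(x) = 6x^2
Evaluate at x = 7:
F'(7) = 6 * 7^2
= 6 * 49
= 294

294


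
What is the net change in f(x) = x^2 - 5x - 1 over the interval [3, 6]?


Net change = f(b) - f(a)
f(x) = x^2 - 5x - 1
Compute f(6):
f(6) = 1 * 6^2 - 5 * 6 - 1
= 36 - 30 - 1
= 5
Compute f(3):
f(3) = 1 * 3^2 - 5 * 3 - 1
= 9 - 15 - 1
= -7
Net change = 5 - (-7) = 12

12


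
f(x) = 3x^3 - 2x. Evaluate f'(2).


Differentiate f(x) = 3x^3 - 2x term by term:
f'(x) = 9x^2 - 2
Substitute x = 2:
f'(2) = 9 * 2^2 + 0 * 2 - 2
= 36 + 0 - 2
= 34

34


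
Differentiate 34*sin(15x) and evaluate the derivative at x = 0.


Apply the chain rule to differentiate 34*sin(15x):
d/dx [34*sin(15x)]
= 34 * cos(15x) * d/dx(15x)
= 34 * 15 * cos(15x)
= 510 * cos(15x)
Evaluate at x = 0:
= 510 * cos(0)
= 510 * 1
= 510

510


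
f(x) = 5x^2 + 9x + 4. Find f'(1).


Differentiate term by term using power and sum rules:
f(x) = 5x^2 + 9x + 4
f'(x) = 10x + 9
Substitute x = 1:
f'(1) = 10 * 1 + 9
= 10 + 9
= 19

19


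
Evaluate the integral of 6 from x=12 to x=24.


The integral of a constant k over [a, b] equals k * (b - a).
integral from 12 to 24 of 6 dx
= 6 * (24 - 12)
= 6 * 12
= 72

72


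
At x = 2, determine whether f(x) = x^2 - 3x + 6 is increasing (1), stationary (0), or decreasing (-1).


Compute f'(x) to determine behavior:
f'(x) = 2x - 3
f'(2) = 2 * 2 - 3
= 4 - 3
= 1
Since f'(2) > 0, the function is increasing (1)

1


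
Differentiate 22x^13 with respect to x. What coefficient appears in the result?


We apply the power rule: d/dx [ax^n] = a*n * x^(n-1)
d/dx [22x^13]
= 22 * 13 * x^(13-1)
= 286x^12
The coefficient is 286

286


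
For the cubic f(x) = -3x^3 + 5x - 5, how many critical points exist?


Find where f'(x) = 0:
f(x) = -3x^3 + 5x - 5
f'(x) = -9x^2 + 5
This is a quadratic in x. Use the discriminant to count real roots.
Discriminant = (0)^2 - 4 * (-9) * 5
= 0 - (-180)
= 180
Since discriminant > 0, f'(x) = 0 has 2 real solutions.
Number of critical points: 2

2


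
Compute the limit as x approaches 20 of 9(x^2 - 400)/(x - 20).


Direct substitution gives 0/0, so we factor the numerator.
Factor: 9(x^2 - 400) = 9 * (x - 20)(x + 20)
Cancel the common factor (x - 20):
9(x^2 - 400)/(x - 20) = 9 * (x + 20)
Now substitute x = 20:
= 9 * (20 + 20) = 360

360


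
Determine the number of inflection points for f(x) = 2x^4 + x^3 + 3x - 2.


Inflection points occur where f''(x) = 0 and concavity changes.
f(x) = 2x^4 + x^3 + 3x - 2
f'(x) = 8x^3 + 3x^2 + 3
f''(x) = 24x^2 + 6x
This is a quadratic in x. Use the discriminant to count real roots.
Discriminant = (6)^2 - 4 * 24 * 0
= 36 - 0
= 36
Since discriminant > 0, f''(x) = 0 has 2 distinct real solutions.
A quadratic with two distinct real roots changes sign at each root, so concavity changes at both.
Number of inflection points: 2

2


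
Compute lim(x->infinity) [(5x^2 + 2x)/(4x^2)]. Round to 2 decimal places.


For limits at infinity with equal-degree polynomials,
we compare leading coefficients.
Numerator leading term: 5x^2
Denominator leading term: 4x^2
Divide both by x^2:
lim = (5 + 2/x) / (4)
As x -> infinity, the 1/x and 1/x^2 terms vanish:
= 5/4 = 1.25

1.25


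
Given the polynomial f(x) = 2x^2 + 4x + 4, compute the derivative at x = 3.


Differentiate term by term using power and sum rules:
f(x) = 2x^2 + 4x + 4
f'(x) = 4x + 4
Substitute x = 3:
f'(3) = 4 * 3 + 4
= 12 + 4
= 16

16


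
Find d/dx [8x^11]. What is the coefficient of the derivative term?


We apply the power rule: d/dx [ax^n] = a*n * x^(n-1)
d/dx [8x^11]
= 8 * 11 * x^(11-1)
= 88x^10
The coefficient is 88

88


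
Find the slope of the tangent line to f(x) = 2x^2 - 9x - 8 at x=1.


The slope of the tangent line equals f'(x) at the point.
f(x) = 2x^2 - 9x - 8
f'(x) = 4x - 9
At x = 1:
f'(1) = 4 * 1 - 9
= 4 - 9
= -5

-5


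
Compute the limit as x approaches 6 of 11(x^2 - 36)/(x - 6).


Direct substitution gives 0/0, so we factor the numerator.
Factor: 11(x^2 - 36) = 11 * (x - 6)(x + 6)
Cancel the common factor (x - 6):
11(x^2 - 36)/(x - 6) = 11 * (x + 6)
Now substitute x = 6:
= 11 * (6 + 6) = 132

132


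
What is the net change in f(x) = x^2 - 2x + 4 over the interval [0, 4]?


Net change = f(b) - f(a)
f(x) = x^2 - 2x + 4
Compute f(4):
f(4) = 1 * 4^2 - 2 * 4 + 4
= 16 - 8 + 4
= 12
Compute f(0):
f(0) = 1 * 0^2 - 2 * 0 + 4
= 0 + 0 + 4
= 4
Net change = 12 - 4 = 8

8


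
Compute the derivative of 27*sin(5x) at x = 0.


Apply the chain rule to differentiate 27*sin(5x):
d/dx [27*sin(5x)]
= 27 * cos(5x) * d/dx(5x)
= 27 * 5 * cos(5x)
= 135 * cos(5x)
Evaluate at x = 0:
= 135 * cos(0)
= 135 * 1
= 135

135


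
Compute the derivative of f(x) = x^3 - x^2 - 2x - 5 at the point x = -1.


Differentiate f(x) = x^3 - x^2 - 2x - 5 term by term:
f'(x) = 3x^2 - 2x - 2
Substitute x = -1:
f'(-1) = 3 * (-1)^2 - 2 * (-1) - 2
= 3 + 2 - 2
= 3

3


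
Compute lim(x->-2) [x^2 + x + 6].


Since polynomials are continuous, we use direct substitution.
lim(x->-2) of x^2 + x + 6
= 1 * (-2)^2 + 1 * (-2) + 6
= 4 - 2 + 6
= 8

8


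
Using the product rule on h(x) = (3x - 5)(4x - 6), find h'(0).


Let u(x) = 3x - 5 and v(x) = 4x - 6
u'(x) = 3
v'(x) = 4
Product rule: h'(x) = u'(x)*v(x) + u(x)*v'(x)
= 3 * (4x - 6) + (3x - 5) * 4
At x = 0:
u(0) = 3 * 0 - 5 = -5
v(0) = 4 * 0 - 6 = -6
h'(0) = 3 * (-6) + (-5) * 4
= -18 - 20
= -38

-38


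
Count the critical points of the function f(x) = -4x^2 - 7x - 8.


Find where f'(x) = 0:
f'(x) = -8x - 7
Set f'(x) = 0:
-8x - 7 = 0
x = 7 / (-8) = -7/8
This is a linear equation in x, so there is exactly one solution.
Number of critical points: 1

1


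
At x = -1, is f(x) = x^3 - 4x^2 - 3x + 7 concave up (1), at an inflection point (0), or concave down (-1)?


Concavity is determined by the sign of f''(x).
f(x) = x^3 - 4x^2 - 3x + 7
f'(x) = 3x^2 - 8x - 3
f''(x) = 6x - 8
f''(-1) = 6 * (-1) - 8
= -6 - 8
= -14
Since f''(-1) < 0, the function is concave down (-1)

-1


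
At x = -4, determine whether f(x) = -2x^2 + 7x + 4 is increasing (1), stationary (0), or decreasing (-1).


Compute f'(x) to determine behavior:
f'(x) = -4x + 7
f'(-4) = -4 * (-4) + 7
= 16 + 7
= 23
Since f'(-4) > 0, the function is increasing (1)

1


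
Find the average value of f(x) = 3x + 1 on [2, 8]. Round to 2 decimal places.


Average value = 1/(b-a) * integral from a to b of f(x) dx
First compute the integral of 3x + 1:
F(x) = (3/2)x^2 + x
F(8) = 3/2 * 64 + 1 * 8 = 104
F(2) = 3/2 * 4 + 1 * 2 = 8
Integral = 104 - 8 = 96
Average = 96 / (8 - 2) = 96 / 6
= 16 = 16.00

16.00


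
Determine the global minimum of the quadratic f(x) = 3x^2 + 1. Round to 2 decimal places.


For a quadratic f(x) = ax^2 + bx + c with a > 0, the minimum is at the vertex.
Vertex x-coordinate: x = -b/(2a)
x = -(0) / (2 * 3)
x = 0/6 = 0
Substitute back to find the minimum value:
f(0) = 3 * 0^2 + 0 * 0 + 1
= 0 + 0 + 1
= 1 = 1.00

1.00


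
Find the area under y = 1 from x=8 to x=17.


The area under a constant function y = 1 is a rectangle.
Width = 17 - 8 = 9
Height = 1
Area = width * height
= 9 * 1
= 9

9


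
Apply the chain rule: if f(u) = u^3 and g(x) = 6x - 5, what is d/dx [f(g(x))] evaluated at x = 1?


Using the chain rule: (f(g(x)))' = f'(g(x)) * g'(x)
First, find g(1):
g(1) = 6 * 1 - 5 = 1
Next, f'(u) = 3u^2
And g'(x) = 6
So f'(g(1)) * g'(1)
= 3 * 1^2 * 6
= 3 * 1 * 6
= 18

18


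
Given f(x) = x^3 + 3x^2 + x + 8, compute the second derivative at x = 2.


First derivative:
f'(x) = 3x^2 + 6x + 1
Second derivative:
f''(x) = 6x + 6
Substitute x = 2:
f''(2) = 6 * 2 + 6
= 12 + 6
= 18

18


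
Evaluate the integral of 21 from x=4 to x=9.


The integral of a constant k over [a, b] equals k * (b - a).
integral from 4 to 9 of 21 dx
= 21 * (9 - 4)
= 21 * 5
= 105

105


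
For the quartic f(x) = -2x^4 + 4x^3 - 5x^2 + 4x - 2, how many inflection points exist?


Inflection points occur where f''(x) = 0 and concavity changes.
f(x) = -2x^4 + 4x^3 - 5x^2 + 4x - 2
f'(x) = -8x^3 + 12x^2 - 10x + 4
f''(x) = -24x^2 + 24x - 10
This is a quadratic in x. Use the discriminant to count real roots.
Discriminant = (24)^2 - 4 * (-24) * (-10)
= 576 - 960
= -384
Since discriminant < 0, f''(x) = 0 has no real solutions.
Number of inflection points: 0

0


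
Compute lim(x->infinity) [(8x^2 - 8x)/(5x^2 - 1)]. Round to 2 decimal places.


For limits at infinity with equal-degree polynomials,
we compare leading coefficients.
Numerator leading term: 8x^2
Denominator leading term: 5x^2
Divide both by x^2:
lim = (8 - 8/x) / (5 - 1/x^2)
As x -> infinity, the 1/x and 1/x^2 terms vanish:
= 8/5 = 1.60

1.60


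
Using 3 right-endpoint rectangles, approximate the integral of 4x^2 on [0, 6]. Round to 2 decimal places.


Right Riemann sum uses right endpoints of each subinterval.
Interval: [0, 6], n = 3
dx = (6 - 0) / 3 = 2
Right endpoints: [2, 4, 6]
f values: [16, 64, 144]
Sum = dx * (sum of f values)
= 2 * 224
= 448 = 448.00

448.00


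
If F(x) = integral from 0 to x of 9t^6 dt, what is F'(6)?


By the Fundamental Theorem of Calculus (Part 1):
If F(x) = integral from 0 to x of f(t) dt, then F'(x) = f(x)
Here f(t) = 9t^6
So F'(x) = 9x^6
Evaluate at x = 6:
F'(6) = 9 * 6^6
= 9 * 46656
= 419904

419904


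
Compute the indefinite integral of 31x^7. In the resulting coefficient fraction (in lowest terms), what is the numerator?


Apply the power rule for integration:
integral of ax^n dx = a/(n+1) * x^(n+1) + C
integral of 31x^7 dx
= 31/8 * x^8 + C
The coefficient in lowest terms is 31/8, and its numerator is 31

31


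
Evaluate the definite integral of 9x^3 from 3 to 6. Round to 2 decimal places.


Find the antiderivative of 9x^3:
F(x) = 9/4 * x^4
Apply the Fundamental Theorem of Calculus:
F(6) - F(3)
= 9/4 * 6^4 - 9/4 * 3^4
= 9/4 * (1296 - 81)
= 9/4 * 1215
= 10935/4 = 2733.75

2733.75


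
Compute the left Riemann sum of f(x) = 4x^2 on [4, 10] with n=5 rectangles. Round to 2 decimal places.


Left Riemann sum uses left endpoints of each subinterval.
Interval: [4, 10], n = 5
dx = (10 - 4) / 5 = 6/5
Left endpoints: [4, 26/5, 32/5, 38/5, 44/5]
f values: [64, 2704/25, 4096/25, 5776/25, 7744/25]
Sum = dx * (sum of f values)
= 6/5 * 4384/5
= 26304/25 = 1052.16

1052.16


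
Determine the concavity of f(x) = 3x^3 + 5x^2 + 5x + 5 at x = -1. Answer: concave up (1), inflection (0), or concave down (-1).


Concavity is determined by the sign of f''(x).
f(x) = 3x^3 + 5x^2 + 5x + 5
f'(x) = 9x^2 + 10x + 5
f''(x) = 18x + 10
f''(-1) = 18 * (-1) + 10
= -18 + 10
= -8
Since f''(-1) < 0, the function is concave down (-1)

-1


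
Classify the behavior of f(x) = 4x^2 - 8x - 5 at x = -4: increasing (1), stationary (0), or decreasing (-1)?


Compute f'(x) to determine behavior:
f'(x) = 8x - 8
f'(-4) = 8 * (-4) - 8
= -32 - 8
= -40
Since f'(-4) < 0, the function is decreasing (-1)

-1


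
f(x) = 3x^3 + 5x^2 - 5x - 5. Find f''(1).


First derivative:
f'(x) = 9x^2 + 10x - 5
Second derivative:
f''(x) = 18x + 10
Substitute x = 1:
f''(1) = 18 * 1 + 10
= 18 + 10
= 28

28


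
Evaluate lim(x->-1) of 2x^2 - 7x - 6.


Since polynomials are continuous, we use direct substitution.
lim(x->-1) of 2x^2 - 7x - 6
= 2 * (-1)^2 - 7 * (-1) - 6
= 2 + 7 - 6
= 3

3


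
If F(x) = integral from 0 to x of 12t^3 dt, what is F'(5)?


By the Fundamental Theorem of Calculus (Part 1):
If F(x) = integral from 0 to x of f(t) dt, then F'(x) = f(x)
Here f(t) = 12t^3
So F'(x) = 12x^3
Evaluate at x = 5:
F'(5) = 12 * 5^3
= 12 * 125
= 1500

1500


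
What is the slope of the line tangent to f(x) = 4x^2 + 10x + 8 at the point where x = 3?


The slope of the tangent line equals f'(x) at the point.
f(x) = 4x^2 + 10x + 8
f'(x) = 8x + 10
At x = 3:
f'(3) = 8 * 3 + 10
= 24 + 10
= 34

34


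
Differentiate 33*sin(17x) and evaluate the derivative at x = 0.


Apply the chain rule to differentiate 33*sin(17x):
d/dx [33*sin(17x)]
= 33 * cos(17x) * d/dx(17x)
= 33 * 17 * cos(17x)
= 561 * cos(17x)
Evaluate at x = 0:
= 561 * cos(0)
= 561 * 1
= 561

561


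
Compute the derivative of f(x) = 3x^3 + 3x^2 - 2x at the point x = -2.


Differentiate f(x) = 3x^3 + 3x^2 - 2x term by term:
f'(x) = 9x^2 + 6x - 2
Substitute x = -2:
f'(-2) = 9 * (-2)^2 + 6 * (-2) - 2
= 36 - 12 - 2
= 22

22


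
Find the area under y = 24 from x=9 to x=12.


The area under a constant function y = 24 is a rectangle.
Width = 12 - 9 = 3
Height = 24
Area = width * height
= 3 * 24
= 72

72


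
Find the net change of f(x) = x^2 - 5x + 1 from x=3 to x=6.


Net change = f(b) - f(a)
f(x) = x^2 - 5x + 1
Compute f(6):
f(6) = 1 * 6^2 - 5 * 6 + 1
= 36 - 30 + 1
= 7
Compute f(3):
f(3) = 1 * 3^2 - 5 * 3 + 1
= 9 - 15 + 1
= -5
Net change = 7 - (-5) = 12

12


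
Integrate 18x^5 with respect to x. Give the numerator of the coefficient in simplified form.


Apply the power rule for integration:
integral of ax^n dx = a/(n+1) * x^(n+1) + C
integral of 18x^5 dx
= 18/6 * x^6 + C
= 3 * x^6 + C
The coefficient in lowest terms is 3 = 3/1, so its numerator is 3

3


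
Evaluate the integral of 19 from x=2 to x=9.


The integral of a constant k over [a, b] equals k * (b - a).
integral from 2 to 9 of 19 dx
= 19 * (9 - 2)
= 19 * 7
= 133

133


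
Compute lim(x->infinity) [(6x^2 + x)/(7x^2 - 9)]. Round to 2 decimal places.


For limits at infinity with equal-degree polynomials,
we compare leading coefficients.
Numerator leading term: 6x^2
Denominator leading term: 7x^2
Divide both by x^2:
lim = (6 + 1/x) / (7 - 9/x^2)
As x -> infinity, the 1/x and 1/x^2 terms vanish:
= 6/7 ≈ 0.86

0.86


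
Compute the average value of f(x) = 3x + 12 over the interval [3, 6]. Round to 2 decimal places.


Average value = 1/(b-a) * integral from a to b of f(x) dx
First compute the integral of 3x + 12:
F(x) = (3/2)x^2 + 12x
F(6) = 3/2 * 36 + 12 * 6 = 126
F(3) = 3/2 * 9 + 12 * 3 = 99/2
Integral = 126 - 99/2 = 153/2
Average = (153/2) / (6 - 3) = (153/2) / 3
= 51/2 = 25.50

25.50


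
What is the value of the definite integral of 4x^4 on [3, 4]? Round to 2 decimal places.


Find the antiderivative of 4x^4:
F(x) = 4/5 * x^5
Apply the Fundamental Theorem of Calculus:
F(4) - F(3)
= 4/5 * 4^5 - 4/5 * 3^5
= 4/5 * (1024 - 243)
= 4/5 * 781
= 3124/5 = 624.80

624.80


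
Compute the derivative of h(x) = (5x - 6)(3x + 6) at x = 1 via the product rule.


Let u(x) = 5x - 6 and v(x) = 3x + 6
u'(x) = 5
v'(x) = 3
Product rule: h'(x) = u'(x)*v(x) + u(x)*v'(x)
= 5 * (3x + 6) + (5x - 6) * 3
At x = 1:
u(1) = 5 * 1 - 6 = -1
v(1) = 3 * 1 + 6 = 9
h'(1) = 5 * 9 + (-1) * 3
= 45 - 3
= 42

42


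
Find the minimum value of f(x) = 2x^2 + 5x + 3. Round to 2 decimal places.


For a quadratic f(x) = ax^2 + bx + c with a > 0, the minimum is at the vertex.
Vertex x-coordinate: x = -b/(2a)
x = -(5) / (2 * 2)
x = -5/4
Substitute back to find the minimum value:
f(-5/4) = 2 * (-5/4)^2 + 5 * (-5/4) + 3
= 25/8 - 25/4 + 3
= -1/8 ≈ -0.13

-0.13


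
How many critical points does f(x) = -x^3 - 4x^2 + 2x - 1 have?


Find where f'(x) = 0:
f(x) = -x^3 - 4x^2 + 2x - 1
f'(x) = -3x^2 - 8x + 2
This is a quadratic in x. Use the discriminant to count real roots.
Discriminant = (-8)^2 - 4 * (-3) * 2
= 64 - (-24)
= 88
Since discriminant > 0, f'(x) = 0 has 2 real solutions.
Number of critical points: 2

2


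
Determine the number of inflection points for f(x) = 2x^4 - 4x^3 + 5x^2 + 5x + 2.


Inflection points occur where f''(x) = 0 and concavity changes.
f(x) = 2x^4 - 4x^3 + 5x^2 + 5x + 2
f'(x) = 8x^3 - 12x^2 + 10x + 5
f''(x) = 24x^2 - 24x + 10
This is a quadratic in x. Use the discriminant to count real roots.
Discriminant = (-24)^2 - 4 * 24 * 10
= 576 - 960
= -384
Since discriminant < 0, f''(x) = 0 has no real solutions.
Number of inflection points: 0

0


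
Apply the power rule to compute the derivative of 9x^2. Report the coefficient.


We apply the power rule: d/dx [ax^n] = a*n * x^(n-1)
d/dx [9x^2]
= 9 * 2 * x^(2-1)
= 18x
The coefficient is 18

18


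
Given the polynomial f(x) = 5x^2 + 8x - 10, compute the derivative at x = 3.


Differentiate term by term using power and sum rules:
f(x) = 5x^2 + 8x - 10
f'(x) = 10x + 8
Substitute x = 3:
f'(3) = 10 * 3 + 8
= 30 + 8
= 38

38


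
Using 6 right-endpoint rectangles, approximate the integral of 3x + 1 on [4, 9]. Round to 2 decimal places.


Right Riemann sum uses right endpoints of each subinterval.
Interval: [4, 9], n = 6
dx = (9 - 4) / 6 = 5/6
Right endpoints: [29/6, 17/3, 13/2, 22/3, 49/6, 9]
f values: [31/2, 18, 41/2, 23, 51/2, 28]
Sum = dx * (sum of f values)
= 5/6 * 261/2
= 435/4 = 108.75

108.75


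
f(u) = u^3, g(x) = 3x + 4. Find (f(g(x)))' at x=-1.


Using the chain rule: (f(g(x)))' = f'(g(x)) * g'(x)
First, find g(-1):
g(-1) = 3 * (-1) + 4 = 1
Next, f'(u) = 3u^2
And g'(x) = 3
So f'(g(-1)) * g'(-1)
= 3 * 1^2 * 3
= 3 * 1 * 3
= 9

9


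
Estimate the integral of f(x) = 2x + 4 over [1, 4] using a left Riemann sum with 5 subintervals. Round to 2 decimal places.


Left Riemann sum uses left endpoints of each subinterval.
Interval: [1, 4], n = 5
dx = (4 - 1) / 5 = 3/5
Left endpoints: [1, 8/5, 11/5, 14/5, 17/5]
f values: [6, 36/5, 42/5, 48/5, 54/5]
Sum = dx * (sum of f values)
= 3/5 * 42
= 126/5 = 25.20

25.20


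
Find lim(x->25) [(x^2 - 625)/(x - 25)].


Direct substitution gives 0/0, so we factor the numerator.
Factor: (x^2 - 625) = (x - 25)(x + 25)
Cancel the common factor (x - 25):
(x^2 - 625)/(x - 25) = (x + 25)
Now substitute x = 25:
= (25 + 25) = 50

50


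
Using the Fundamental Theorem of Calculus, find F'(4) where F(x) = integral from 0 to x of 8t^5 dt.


By the Fundamental Theorem of Calculus (Part 1):
If F(x) = integral from 0 to x of f(t) dt, then F'(x) = f(x)
Here f(t) = 8t^5
So F'(x) = 8x^5
Evaluate at x = 4:
F'(4) = 8 * 4^5
= 8 * 1024
= 8192

8192


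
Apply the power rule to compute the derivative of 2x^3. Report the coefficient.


We apply the power rule: d/dx [ax^n] = a*n * x^(n-1)
d/dx [2x^3]
= 2 * 3 * x^(3-1)
= 6x^2
The coefficient is 6

6


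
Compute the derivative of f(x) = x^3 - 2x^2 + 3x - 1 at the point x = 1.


Differentiate f(x) = x^3 - 2x^2 + 3x - 1 term by term:
f'(x) = 3x^2 - 4x + 3
Substitute x = 1:
f'(1) = 3 * 1^2 - 4 * 1 + 3
= 3 - 4 + 3
= 2

2


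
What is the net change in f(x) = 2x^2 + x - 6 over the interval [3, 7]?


Net change = f(b) - f(a)
f(x) = 2x^2 + x - 6
Compute f(7):
f(7) = 2 * 7^2 + 1 * 7 - 6
= 98 + 7 - 6
= 99
Compute f(3):
f(3) = 2 * 3^2 + 1 * 3 - 6
= 18 + 3 - 6
= 15
Net change = 99 - 15 = 84

84


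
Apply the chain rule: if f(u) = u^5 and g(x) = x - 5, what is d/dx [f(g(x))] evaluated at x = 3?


Using the chain rule: (f(g(x)))' = f'(g(x)) * g'(x)
First, find g(3):
g(3) = 1 * 3 - 5 = -2
Next, f'(u) = 5u^4
And g'(x) = 1
So f'(g(3)) * g'(3)
= 5 * (-2)^4 * 1
= 5 * 16 * 1
= 80

80


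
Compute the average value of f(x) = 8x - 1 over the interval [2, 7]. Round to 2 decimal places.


Average value = 1/(b-a) * integral from a to b of f(x) dx
First compute the integral of 8x - 1:
F(x) = 4x^2 - x
F(7) = 4 * 49 - 1 * 7 = 189
F(2) = 4 * 4 - 1 * 2 = 14
Integral = 189 - 14 = 175
Average = 175 / (7 - 2) = 175 / 5
= 35 = 35.00

35.00


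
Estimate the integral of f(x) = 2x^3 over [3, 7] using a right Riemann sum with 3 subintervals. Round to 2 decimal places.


Right Riemann sum uses right endpoints of each subinterval.
Interval: [3, 7], n = 3
dx = (7 - 3) / 3 = 4/3
Right endpoints: [13/3, 17/3, 7]
f values: [4394/27, 9826/27, 686]
Sum = dx * (sum of f values)
= 4/3 * 3638/3
= 14552/9 ≈ 1616.89

1616.89


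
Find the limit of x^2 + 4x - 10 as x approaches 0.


Since polynomials are continuous, we use direct substitution.
lim(x->0) of x^2 + 4x - 10
= 1 * 0^2 + 4 * 0 - 10
= 0 + 0 - 10
= -10

-10


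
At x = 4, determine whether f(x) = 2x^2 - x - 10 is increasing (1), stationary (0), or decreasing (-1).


Compute f'(x) to determine behavior:
f'(x) = 4x - 1
f'(4) = 4 * 4 - 1
= 16 - 1
= 15
Since f'(4) > 0, the function is increasing (1)

1


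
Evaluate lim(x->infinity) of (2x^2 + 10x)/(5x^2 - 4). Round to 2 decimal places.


For limits at infinity with equal-degree polynomials,
we compare leading coefficients.
Numerator leading term: 2x^2
Denominator leading term: 5x^2
Divide both by x^2:
lim = (2 + 10/x) / (5 - 4/x^2)
As x -> infinity, the 1/x and 1/x^2 terms vanish:
= 2/5 = 0.40

0.40


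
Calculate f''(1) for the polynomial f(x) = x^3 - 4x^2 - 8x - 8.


First derivative:
f'(x) = 3x^2 - 8x - 8
Second derivative:
f''(x) = 6x - 8
Substitute x = 1:
f''(1) = 6 * 1 - 8
= 6 - 8
= -2

-2


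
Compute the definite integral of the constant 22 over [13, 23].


The integral of a constant k over [a, b] equals k * (b - a).
integral from 13 to 23 of 22 dx
= 22 * (23 - 13)
= 22 * 10
= 220

220


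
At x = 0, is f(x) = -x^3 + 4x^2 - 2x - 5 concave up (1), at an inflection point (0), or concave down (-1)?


Concavity is determined by the sign of f''(x).
f(x) = -x^3 + 4x^2 - 2x - 5
f'(x) = -3x^2 + 8x - 2
f''(x) = -6x + 8
f''(0) = -6 * 0 + 8
= 0 + 8
= 8
Since f''(0) > 0, the function is concave up (1)

1


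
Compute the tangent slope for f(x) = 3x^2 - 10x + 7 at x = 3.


The slope of the tangent line equals f'(x) at the point.
f(x) = 3x^2 - 10x + 7
f'(x) = 6x - 10
At x = 3:
f'(3) = 6 * 3 - 10
= 18 - 10
= 8

8


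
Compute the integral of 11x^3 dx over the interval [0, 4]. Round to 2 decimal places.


Find the antiderivative of 11x^3:
F(x) = 11/4 * x^4
Apply the Fundamental Theorem of Calculus:
F(4) - F(0)
= 11/4 * 4^4 - 11/4 * 0^4
= 11/4 * (256 - 0)
= 11/4 * 256
= 704 = 704.00

704.00


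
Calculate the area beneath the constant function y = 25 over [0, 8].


The area under a constant function y = 25 is a rectangle.
Width = 8 - 0 = 8
Height = 25
Area = width * height
= 8 * 25
= 200

200


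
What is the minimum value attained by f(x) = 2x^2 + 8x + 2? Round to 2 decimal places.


For a quadratic f(x) = ax^2 + bx + c with a > 0, the minimum is at the vertex.
Vertex x-coordinate: x = -b/(2a)
x = -(8) / (2 * 2)
x = -8/4 = -2
Substitute back to find the minimum value:
f(-2) = 2 * (-2)^2 + 8 * (-2) + 2
= 8 - 16 + 2
= -6 = -6.00

-6.00


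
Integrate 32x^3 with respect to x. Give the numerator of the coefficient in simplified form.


Apply the power rule for integration:
integral of ax^n dx = a/(n+1) * x^(n+1) + C
integral of 32x^3 dx
= 32/4 * x^4 + C
= 8 * x^4 + C
The coefficient in lowest terms is 8 = 8/1, so its numerator is 8

8


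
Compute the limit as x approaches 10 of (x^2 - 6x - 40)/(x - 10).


Direct substitution gives 0/0, so we factor the numerator.
Factor: (x^2 - 6x - 40) = (x - 10)(x + 4)
Cancel the common factor (x - 10):
(x^2 - 6x - 40)/(x - 10) = (x + 4)
Now substitute x = 10:
= (10) - (-4) = 14

14


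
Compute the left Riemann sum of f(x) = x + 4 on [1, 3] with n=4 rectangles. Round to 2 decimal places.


Left Riemann sum uses left endpoints of each subinterval.
Interval: [1, 3], n = 4
dx = (3 - 1) / 4 = 1/2
Left endpoints: [1, 3/2, 2, 5/2]
f values: [5, 11/2, 6, 13/2]
Sum = dx * (sum of f values)
= 1/2 * 23
= 23/2 = 11.50

11.50


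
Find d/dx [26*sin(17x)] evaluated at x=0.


Apply the chain rule to differentiate 26*sin(17x):
d/dx [26*sin(17x)]
= 26 * cos(17x) * d/dx(17x)
= 26 * 17 * cos(17x)
= 442 * cos(17x)
Evaluate at x = 0:
= 442 * cos(0)
= 442 * 1
= 442

442


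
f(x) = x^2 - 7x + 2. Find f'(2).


Differentiate term by term using power and sum rules:
f(x) = x^2 - 7x + 2
f'(x) = 2x - 7
Substitute x = 2:
f'(2) = 2 * 2 - 7
= 4 - 7
= -3

-3


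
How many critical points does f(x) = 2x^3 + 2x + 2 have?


Find where f'(x) = 0:
f(x) = 2x^3 + 2x + 2
f'(x) = 6x^2 + 2
This is a quadratic in x. Use the discriminant to count real roots.
Discriminant = (0)^2 - 4 * 6 * 2
= 0 - 48
= -48
Since discriminant < 0, f'(x) = 0 has no real solutions.
Number of critical points: 0

0


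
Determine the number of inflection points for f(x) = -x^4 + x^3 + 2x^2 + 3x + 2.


Inflection points occur where f''(x) = 0 and concavity changes.
f(x) = -x^4 + x^3 + 2x^2 + 3x + 2
f'(x) = -4x^3 + 3x^2 + 4x + 3
f''(x) = -12x^2 + 6x + 4
This is a quadratic in x. Use the discriminant to count real roots.
Discriminant = (6)^2 - 4 * (-12) * 4
= 36 - (-192)
= 228
Since discriminant > 0, f''(x) = 0 has 2 distinct real solutions.
A quadratic with two distinct real roots changes sign at each root, so concavity changes at both.
Number of inflection points: 2

2


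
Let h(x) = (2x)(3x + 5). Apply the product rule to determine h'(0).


Let u(x) = 2x and v(x) = 3x + 5
u'(x) = 2
v'(x) = 3
Product rule: h'(x) = u'(x)*v(x) + u(x)*v'(x)
= 2 * (3x + 5) + (2x) * 3
At x = 0:
u(0) = 2 * 0 + 0 = 0
v(0) = 3 * 0 + 5 = 5
h'(0) = 2 * 5 + 0 * 3
= 10 + 0
= 10

10


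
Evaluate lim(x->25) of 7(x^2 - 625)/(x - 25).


Direct substitution gives 0/0, so we factor the numerator.
Factor: 7(x^2 - 625) = 7 * (x - 25)(x + 25)
Cancel the common factor (x - 25):
7(x^2 - 625)/(x - 25) = 7 * (x + 25)
Now substitute x = 25:
= 7 * (25 + 25) = 350

350


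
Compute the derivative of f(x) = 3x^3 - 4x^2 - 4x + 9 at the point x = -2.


Differentiate f(x) = 3x^3 - 4x^2 - 4x + 9 term by term:
f'(x) = 9x^2 - 8x - 4
Substitute x = -2:
f'(-2) = 9 * (-2)^2 - 8 * (-2) - 4
= 36 + 16 - 4
= 48

48


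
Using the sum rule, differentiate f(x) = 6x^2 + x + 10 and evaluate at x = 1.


Differentiate term by term using power and sum rules:
f(x) = 6x^2 + x + 10
f'(x) = 12x + 1
Substitute x = 1:
f'(1) = 12 * 1 + 1
= 12 + 1
= 13

13


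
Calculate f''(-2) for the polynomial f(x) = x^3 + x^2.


First derivative:
f'(x) = 3x^2 + 2x
Second derivative:
f''(x) = 6x + 2
Substitute x = -2:
f''(-2) = 6 * (-2) + 2
= -12 + 2
= -10

-10


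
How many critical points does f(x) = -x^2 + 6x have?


Find where f'(x) = 0:
f'(x) = -2x + 6
Set f'(x) = 0:
-2x + 6 = 0
x = -6 / (-2) = 3
This is a linear equation in x, so there is exactly one solution.
Number of critical points: 1

1


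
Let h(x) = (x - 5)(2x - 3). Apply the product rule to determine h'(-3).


Let u(x) = x - 5 and v(x) = 2x - 3
u'(x) = 1
v'(x) = 2
Product rule: h'(x) = u'(x)*v(x) + u(x)*v'(x)
= 1 * (2x - 3) + (x - 5) * 2
At x = -3:
u(-3) = 1 * (-3) - 5 = -8
v(-3) = 2 * (-3) - 3 = -9
h'(-3) = 1 * (-9) + (-8) * 2
= -9 - 16
= -25

-25


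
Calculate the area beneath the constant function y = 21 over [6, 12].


The area under a constant function y = 21 is a rectangle.
Width = 12 - 6 = 6
Height = 21
Area = width * height
= 6 * 21
= 126

126


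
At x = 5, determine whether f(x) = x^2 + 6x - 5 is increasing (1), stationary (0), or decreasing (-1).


Compute f'(x) to determine behavior:
f'(x) = 2x + 6
f'(5) = 2 * 5 + 6
= 10 + 6
= 16
Since f'(5) > 0, the function is increasing (1)

1


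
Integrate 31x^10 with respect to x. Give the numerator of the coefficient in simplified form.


Apply the power rule for integration:
integral of ax^n dx = a/(n+1) * x^(n+1) + C
integral of 31x^10 dx
= 31/11 * x^11 + C
The coefficient in lowest terms is 31/11, and its numerator is 31

31
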